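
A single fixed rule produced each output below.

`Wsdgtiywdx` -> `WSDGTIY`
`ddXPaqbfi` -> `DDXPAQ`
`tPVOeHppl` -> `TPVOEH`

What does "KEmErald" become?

KEMER

The transformation: delete the last 3 characters, then convert every letter to uppercase.
Starting from "KEmErald": after the first operation, "KEmEr"; after the second, "KEMER".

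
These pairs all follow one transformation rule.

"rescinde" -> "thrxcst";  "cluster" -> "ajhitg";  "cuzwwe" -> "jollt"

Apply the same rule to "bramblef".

gpbqatu

Looking at the pairs, the operation is to shift every letter 11 places backward in the alphabet (wrapping around), then delete the first character.
Applying both steps to "bramblef": "qgpbqatu", then "gpbqatu".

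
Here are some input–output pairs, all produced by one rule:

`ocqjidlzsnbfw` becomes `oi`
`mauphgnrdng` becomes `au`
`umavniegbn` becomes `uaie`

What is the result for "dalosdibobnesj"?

Each output is the input with this applied: keep only the vowels.
Doing the same to "dalosdibobnesj": "aoioe".

aoioe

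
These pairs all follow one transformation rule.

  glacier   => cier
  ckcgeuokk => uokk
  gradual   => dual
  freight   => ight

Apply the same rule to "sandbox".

In each case the input is transformed by: keep only the last 4 characters.
For "sandbox" the result is "dbox".

dbox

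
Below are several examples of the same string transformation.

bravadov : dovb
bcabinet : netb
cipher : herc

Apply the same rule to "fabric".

ricf

What's happening: move the first character to the end, then keep only the last 4 characters.
"fabric" → "abricf" → "ricf".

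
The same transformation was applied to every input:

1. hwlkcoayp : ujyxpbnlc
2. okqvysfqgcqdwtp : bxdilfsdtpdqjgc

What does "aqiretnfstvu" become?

ndvergasfgih

Rule — shift every letter 13 places forward in the alphabet (wrapping around) — i.e. ROT13.
On "aqiretnfstvu" that produces "ndvergasfgih".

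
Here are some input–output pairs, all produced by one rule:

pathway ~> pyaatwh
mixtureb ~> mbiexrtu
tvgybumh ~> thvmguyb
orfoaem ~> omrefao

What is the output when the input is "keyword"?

kderyow

Looking at the pairs, the operation is to take characters alternately from the front and the back (1st, last, 2nd, 2nd-last, ...).
Applying that to "keyword" gives "kderyow".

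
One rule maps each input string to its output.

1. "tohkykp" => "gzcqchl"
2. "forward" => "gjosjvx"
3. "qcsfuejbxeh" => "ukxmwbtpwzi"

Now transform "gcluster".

udmklwjy

Looking at the pairs, the operation is to shift every letter 8 places backward in the alphabet (wrapping around), then move the first character to the end.
On "gcluster": the first step gives "yudmklwj", and the second then gives "udmklwjy".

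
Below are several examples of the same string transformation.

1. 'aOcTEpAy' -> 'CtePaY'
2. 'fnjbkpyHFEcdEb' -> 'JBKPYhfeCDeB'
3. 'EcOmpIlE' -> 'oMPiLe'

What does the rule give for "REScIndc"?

sCiNDC

Rule — flip the case of every letter, then delete the first 2 characters.
Working it through for "REScIndc": intermediate "resCiNDC", final "sCiNDC".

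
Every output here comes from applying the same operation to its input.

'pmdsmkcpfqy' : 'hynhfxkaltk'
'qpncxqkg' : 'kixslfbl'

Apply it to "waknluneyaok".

Each output is the input with this applied: shift every letter 5 places backward in the alphabet (wrapping around), then move the first character to the end.
On "waknluneyaok": the first step gives "rvfigpiztvjf", and the second then gives "vfigpiztvjfr".

vfigpiztvjfr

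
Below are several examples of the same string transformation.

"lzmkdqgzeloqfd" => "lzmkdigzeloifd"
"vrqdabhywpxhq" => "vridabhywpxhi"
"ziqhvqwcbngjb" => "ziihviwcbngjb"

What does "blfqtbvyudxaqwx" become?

Looking at the pairs, the operation is to replace every "q" with "i".
On "blfqtbvyudxaqwx" that produces "blfitbvyudxaiwx".

blfitbvyudxaiwx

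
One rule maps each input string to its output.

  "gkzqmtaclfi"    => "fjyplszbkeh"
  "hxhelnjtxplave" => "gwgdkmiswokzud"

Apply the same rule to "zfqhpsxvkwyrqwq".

yepgorwujvxqpvp

In each case the input is transformed by: shift every letter 1 place backward in the alphabet (wrapping around).
Doing the same to "zfqhpsxvkwyrqwq": "yepgorwujvxqpvp".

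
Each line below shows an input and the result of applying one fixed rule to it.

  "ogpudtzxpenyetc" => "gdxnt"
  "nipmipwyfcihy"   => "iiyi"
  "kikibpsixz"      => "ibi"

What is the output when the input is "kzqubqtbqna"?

zbba

Looking at the pairs, the operation is to keep one character in every 3, starting at position 2 (positions 2nd, 5th, 8th, ...).
Doing the same to "kzqubqtbqna": "zbba".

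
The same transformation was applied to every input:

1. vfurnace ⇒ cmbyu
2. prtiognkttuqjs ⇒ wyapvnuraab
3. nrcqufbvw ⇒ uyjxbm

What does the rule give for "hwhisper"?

odopz

Rule — delete the last 3 characters, then shift every letter 7 places forward in the alphabet (wrapping around).
Working it through for "hwhisper": intermediate "hwhis", final "odopz".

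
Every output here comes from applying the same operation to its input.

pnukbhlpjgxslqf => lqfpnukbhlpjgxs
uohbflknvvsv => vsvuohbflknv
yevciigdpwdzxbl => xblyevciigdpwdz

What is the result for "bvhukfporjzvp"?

zvpbvhukfporj

In each case the input is transformed by: move the last 3 characters to the front (rotate right by 3).
Doing the same to "bvhukfporjzvp": "zvpbvhukfporj".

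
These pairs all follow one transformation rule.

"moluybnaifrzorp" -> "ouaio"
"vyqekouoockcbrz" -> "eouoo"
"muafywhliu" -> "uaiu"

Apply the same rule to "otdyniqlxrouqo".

oiouo

Each output is the input with this applied: keep only the vowels.
Applying that to "otdyniqlxrouqo" gives "oiouo".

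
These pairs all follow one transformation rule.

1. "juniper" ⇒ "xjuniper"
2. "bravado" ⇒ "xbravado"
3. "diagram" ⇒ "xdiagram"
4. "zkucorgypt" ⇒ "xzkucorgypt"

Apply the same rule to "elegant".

The rule is to prepend "x".
On "elegant" that produces "xelegant".

xelegant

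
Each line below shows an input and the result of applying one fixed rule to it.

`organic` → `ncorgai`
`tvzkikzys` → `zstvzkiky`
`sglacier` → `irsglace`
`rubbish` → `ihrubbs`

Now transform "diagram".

The pattern: move the last 2 characters to the front (rotate right by 2), then swap the first and last characters.
Doing the same to "diagram": "rmdiaga".

rmdiaga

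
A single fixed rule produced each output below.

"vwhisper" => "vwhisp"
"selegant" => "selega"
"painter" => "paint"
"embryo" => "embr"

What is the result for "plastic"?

plast

What's happening: delete the last 2 characters.
Applying that to "plastic" gives "plast".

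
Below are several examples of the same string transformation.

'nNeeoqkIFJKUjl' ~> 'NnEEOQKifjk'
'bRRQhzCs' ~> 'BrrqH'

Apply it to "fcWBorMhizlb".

What's happening: flip the case of every letter, then delete the last 3 characters.
Working it through for "fcWBorMhizlb": intermediate "FCwbORmHIZLB", final "FCwbORmHI".

FCwbORmHI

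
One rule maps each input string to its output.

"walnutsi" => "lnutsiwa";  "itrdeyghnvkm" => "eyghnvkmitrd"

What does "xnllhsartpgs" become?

The transformation: swap the front and back halves of the string, then move the last 2 characters to the front (rotate right by 2).
For "xnllhsartpgs", step one produces "artpgsxnllhs"; step two turns that into "hsartpgsxnll".

hsartpgsxnll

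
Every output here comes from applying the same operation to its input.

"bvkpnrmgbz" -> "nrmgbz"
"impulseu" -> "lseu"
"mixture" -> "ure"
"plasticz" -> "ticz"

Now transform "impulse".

lse

The rule is to delete the first character, then delete the first 3 characters.
Working it through for "impulse": intermediate "mpulse", final "lse".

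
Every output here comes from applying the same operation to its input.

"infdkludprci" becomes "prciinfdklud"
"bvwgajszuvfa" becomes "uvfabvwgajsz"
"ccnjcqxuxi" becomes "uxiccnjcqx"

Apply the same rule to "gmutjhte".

The transformation: swap the front and back halves of the string, then move the first 2 characters to the end (rotate left by 2).
Applying that to "gmutjhte" gives "tegmutjh".

tegmutjh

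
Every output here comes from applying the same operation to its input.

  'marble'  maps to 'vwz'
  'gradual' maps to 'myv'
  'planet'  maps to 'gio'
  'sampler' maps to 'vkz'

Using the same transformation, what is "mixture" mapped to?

dom

The pattern: shift every letter 5 places backward in the alphabet (wrapping around), then keep every other character starting from the second (positions 2nd, 4th, 6th, ...).
"mixture" → "dom".
(Check on "planet": → "kgvizo" → "gio" ✓)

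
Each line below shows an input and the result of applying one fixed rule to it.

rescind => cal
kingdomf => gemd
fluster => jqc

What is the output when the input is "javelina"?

ycgy

Each output is the input with this applied: shift every letter 2 places backward in the alphabet (wrapping around), then keep every other character starting from the second (positions 2nd, 4th, 6th, ...).
So "javelina" becomes "ycgy".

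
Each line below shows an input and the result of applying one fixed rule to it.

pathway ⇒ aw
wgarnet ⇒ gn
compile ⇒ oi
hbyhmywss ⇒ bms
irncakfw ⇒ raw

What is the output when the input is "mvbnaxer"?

The transformation: keep one character in every 3, starting at position 2 (positions 2nd, 5th, 8th, ...).
"mvbnaxer" → "var".

var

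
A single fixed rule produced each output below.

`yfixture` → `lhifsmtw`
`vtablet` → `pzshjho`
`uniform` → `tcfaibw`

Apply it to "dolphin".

dvwbrcz

The rule is to shift every letter 12 places backward in the alphabet (wrapping around), then move the first 3 characters to the end (rotate left by 3).
Applying both steps to "dolphin": "rczdvwb", then "dvwbrcz".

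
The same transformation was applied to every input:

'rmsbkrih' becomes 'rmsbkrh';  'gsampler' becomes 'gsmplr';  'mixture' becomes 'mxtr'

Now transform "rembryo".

Looking at the pairs, the operation is to remove every vowel.
For "rembryo" the result is "rmbry".

rmbry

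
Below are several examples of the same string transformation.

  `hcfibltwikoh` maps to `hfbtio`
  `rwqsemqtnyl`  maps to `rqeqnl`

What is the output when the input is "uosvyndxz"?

usydz

The pattern: keep every other character starting from the first (positions 1st, 3rd, 5th, ...).
Doing the same to "uosvyndxz": "usydz".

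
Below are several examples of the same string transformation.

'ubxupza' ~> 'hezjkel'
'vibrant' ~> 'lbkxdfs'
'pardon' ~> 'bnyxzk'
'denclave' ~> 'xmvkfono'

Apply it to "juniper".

xszobte

Looking at the pairs, the operation is to shift every letter 10 places forward in the alphabet (wrapping around), then move the first 2 characters to the end (rotate left by 2).
Working it through for "juniper": intermediate "texszob", final "xszobte".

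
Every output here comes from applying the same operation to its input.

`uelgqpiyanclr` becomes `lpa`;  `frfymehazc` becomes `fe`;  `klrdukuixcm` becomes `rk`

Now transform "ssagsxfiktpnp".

The pattern: keep one character in every 3, starting at position 3 (positions 3rd, 6th, 9th, ...), then delete the last character.
On "ssagsxfiktpnp" that produces "axk".

axk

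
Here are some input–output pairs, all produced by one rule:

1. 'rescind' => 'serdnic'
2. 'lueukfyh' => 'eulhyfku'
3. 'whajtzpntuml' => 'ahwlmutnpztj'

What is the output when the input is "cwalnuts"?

awcstunl

Looking at the pairs, the operation is to move the first 3 characters to the end (rotate left by 3), then reverse the string.
On "cwalnuts" that produces "awcstunl".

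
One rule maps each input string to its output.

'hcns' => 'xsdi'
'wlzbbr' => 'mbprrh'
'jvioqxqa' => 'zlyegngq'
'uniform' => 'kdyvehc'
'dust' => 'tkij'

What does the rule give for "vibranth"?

Rule — shift every letter 10 places backward in the alphabet (wrapping around).
For "vibranth" the result is "lyrhqdjx".

lyrhqdjx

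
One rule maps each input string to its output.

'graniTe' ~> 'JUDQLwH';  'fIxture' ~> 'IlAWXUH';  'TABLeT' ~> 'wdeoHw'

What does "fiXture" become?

ILaWXUH

Rule — shift every letter 3 places forward in the alphabet (wrapping around), then flip the case of every letter.
On "fiXture": the first step gives "ilAwxuh", and the second then gives "ILaWXUH".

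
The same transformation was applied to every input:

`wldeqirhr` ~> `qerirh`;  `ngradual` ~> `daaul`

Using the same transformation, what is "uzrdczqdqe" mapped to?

Looking at the pairs, the operation is to delete the first 3 characters, then swap each adjacent pair of characters (1↔2, 3↔4, ...).
For "uzrdczqdqe" the result is "cdqzqde".
(Check on "ngradual": → "adual" → "daaul" ✓)

cdqzqde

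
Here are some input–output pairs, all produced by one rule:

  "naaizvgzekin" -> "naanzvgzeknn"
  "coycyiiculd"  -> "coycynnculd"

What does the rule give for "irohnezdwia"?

Looking at the pairs, the operation is to replace every "i" with "n".
On "irohnezdwia" that produces "nrohnezdwna".

nrohnezdwna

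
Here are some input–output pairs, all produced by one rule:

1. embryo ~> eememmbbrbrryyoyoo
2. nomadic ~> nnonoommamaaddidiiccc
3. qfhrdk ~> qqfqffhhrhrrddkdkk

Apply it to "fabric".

ffafaabbrbrriicicc

Looking at the pairs, the operation is to repeat every character 3 times, then swap each adjacent pair of characters (1↔2, 3↔4, ...).
Starting from "fabric": after the first operation, "fffaaabbbrrriiiccc"; after the second, "ffafaabbrbrriicicc".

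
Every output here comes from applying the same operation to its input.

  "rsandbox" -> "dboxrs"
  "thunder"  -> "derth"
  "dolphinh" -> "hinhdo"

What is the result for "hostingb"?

In each case the input is transformed by: move the first 2 characters to the end (rotate left by 2), then delete the first 2 characters.
"hostingb" → "ingbho".

ingbho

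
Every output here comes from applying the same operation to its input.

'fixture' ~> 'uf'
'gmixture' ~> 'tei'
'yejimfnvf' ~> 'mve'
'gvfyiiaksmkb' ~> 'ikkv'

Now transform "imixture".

Looking at the pairs, the operation is to move the first 3 characters to the end (rotate left by 3), then keep one character in every 3, starting at position 2 (positions 2nd, 5th, 8th, ...).
"imixture" → "xtureimi" → "tei".

tei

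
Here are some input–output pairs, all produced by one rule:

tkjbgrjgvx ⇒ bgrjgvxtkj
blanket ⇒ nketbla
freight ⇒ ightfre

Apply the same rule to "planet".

Looking at the pairs, the operation is to move the first 3 characters to the end (rotate left by 3).
Applying that to "planet" gives "netpla".

netpla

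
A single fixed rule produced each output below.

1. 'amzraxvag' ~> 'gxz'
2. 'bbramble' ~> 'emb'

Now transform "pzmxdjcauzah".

Rule — reverse the string, then keep one character in every 3, starting at position 1 (positions 1st, 4th, 7th, ...).
For "pzmxdjcauzah", step one produces "hazuacjdxmzp"; step two turns that into "hujm".

hujm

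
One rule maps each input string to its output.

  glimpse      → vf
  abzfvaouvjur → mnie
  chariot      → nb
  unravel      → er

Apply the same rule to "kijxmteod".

The rule is to keep one character in every 3, starting at position 3 (positions 3rd, 6th, 9th, ...), then shift every letter 13 places forward in the alphabet (wrapping around) — i.e. ROT13.
On "kijxmteod": the first step gives "jtd", and the second then gives "wgq".
(Check on "abzfvaouvjur": → "zavr" → "mnie" ✓)

wgq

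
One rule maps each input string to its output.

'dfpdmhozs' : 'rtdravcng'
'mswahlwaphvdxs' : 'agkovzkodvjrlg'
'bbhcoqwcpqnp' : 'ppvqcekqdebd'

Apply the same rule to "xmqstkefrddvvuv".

laeghystfrrjjij

The pattern: shift every letter 12 places backward in the alphabet (wrapping around).
So "xmqstkefrddvvuv" becomes "laeghystfrrjjij".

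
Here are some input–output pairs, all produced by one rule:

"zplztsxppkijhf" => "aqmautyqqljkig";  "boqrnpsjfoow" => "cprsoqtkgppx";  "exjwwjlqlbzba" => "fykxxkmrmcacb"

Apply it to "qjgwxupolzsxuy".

The rule is to shift every letter 1 place forward in the alphabet (wrapping around).
Doing the same to "qjgwxupolzsxuy": "rkhxyvqpmatyvz".

rkhxyvqpmatyvz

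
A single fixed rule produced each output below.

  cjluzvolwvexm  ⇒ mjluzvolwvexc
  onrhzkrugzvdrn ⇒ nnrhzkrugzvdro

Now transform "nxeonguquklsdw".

The rule is to swap the first and last characters.
For "nxeonguquklsdw" the result is "wxeonguquklsdn".

wxeonguquklsdn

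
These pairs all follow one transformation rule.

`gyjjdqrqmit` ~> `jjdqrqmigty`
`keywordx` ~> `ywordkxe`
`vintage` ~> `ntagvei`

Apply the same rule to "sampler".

mplesra

Each output is the input with this applied: swap the first and last characters, then move the first 2 characters to the end (rotate left by 2).
Starting from "sampler": after the first operation, "ramples"; after the second, "mplesra".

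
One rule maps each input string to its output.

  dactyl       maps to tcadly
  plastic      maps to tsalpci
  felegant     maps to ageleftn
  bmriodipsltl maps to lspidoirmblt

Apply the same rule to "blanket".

Looking at the pairs, the operation is to move the last 2 characters to the front (rotate right by 2), then reverse the string.
For "blanket", step one produces "etblank"; step two turns that into "knalbte".

knalbte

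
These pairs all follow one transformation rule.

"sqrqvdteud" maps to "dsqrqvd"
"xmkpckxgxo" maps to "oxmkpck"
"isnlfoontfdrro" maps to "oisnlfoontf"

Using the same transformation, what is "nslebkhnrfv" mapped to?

vnslebkh

The pattern: move the last character to the front, then delete the last 3 characters.
For "nslebkhnrfv", step one produces "vnslebkhnrf"; step two turns that into "vnslebkh".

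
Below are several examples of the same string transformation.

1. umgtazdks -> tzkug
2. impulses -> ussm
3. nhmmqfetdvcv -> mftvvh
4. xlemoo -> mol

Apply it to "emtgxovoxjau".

Each output is the input with this applied: move the first 3 characters to the end (rotate left by 3), then keep every other character starting from the first (positions 1st, 3rd, 5th, ...).
"emtgxovoxjau" → "gxovoxjauemt" → "goojum".
(Check on "nhmmqfetdvcv": → "mqfetdvcvnhm" → "mftvvh" ✓)

goojum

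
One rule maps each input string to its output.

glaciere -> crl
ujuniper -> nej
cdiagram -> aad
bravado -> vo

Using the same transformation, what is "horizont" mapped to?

Rule — move the first 2 characters to the end (rotate left by 2), then keep one character in every 3, starting at position 2 (positions 2nd, 5th, 8th, ...).
Working it through for "horizont": intermediate "rizontho", final "ino".

ino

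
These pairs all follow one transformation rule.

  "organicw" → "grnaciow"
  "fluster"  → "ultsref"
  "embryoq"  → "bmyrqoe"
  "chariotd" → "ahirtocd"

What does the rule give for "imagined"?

amigenid

The pattern: move the first character to the end, then swap each adjacent pair of characters (1↔2, 3↔4, ...).
For "imagined" the result is "amigenid".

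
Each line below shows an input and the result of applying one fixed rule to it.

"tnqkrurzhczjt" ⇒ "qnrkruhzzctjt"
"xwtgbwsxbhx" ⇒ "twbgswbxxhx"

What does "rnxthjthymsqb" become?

Each output is the input with this applied: move the first character to the end, then swap each adjacent pair of characters (1↔2, 3↔4, ...).
So "rnxthjthymsqb" becomes "xnhttjyhsmbqr".

xnhttjyhsmbqr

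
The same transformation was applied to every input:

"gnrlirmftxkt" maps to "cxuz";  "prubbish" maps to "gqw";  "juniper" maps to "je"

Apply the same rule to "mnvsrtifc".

cgu

What's happening: shift every letter 11 places backward in the alphabet (wrapping around), then keep one character in every 3, starting at position 2 (positions 2nd, 5th, 8th, ...).
On "mnvsrtifc": the first step gives "bckhgixur", and the second then gives "cgu".
(Check on "juniper": → "yjcxetg" → "je" ✓)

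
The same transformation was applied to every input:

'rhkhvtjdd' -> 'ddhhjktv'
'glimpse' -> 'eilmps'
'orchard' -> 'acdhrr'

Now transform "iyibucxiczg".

bccgiiuxyz

Looking at the pairs, the operation is to delete the first character, then sort the characters into alphabetical order.
For "iyibucxiczg", step one produces "yibucxiczg"; step two turns that into "bccgiiuxyz".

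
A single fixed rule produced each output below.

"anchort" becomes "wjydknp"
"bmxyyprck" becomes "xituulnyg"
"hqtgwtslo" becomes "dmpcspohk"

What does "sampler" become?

The rule is to shift every letter 4 places backward in the alphabet (wrapping around).
So "sampler" becomes "owilhan".

owilhan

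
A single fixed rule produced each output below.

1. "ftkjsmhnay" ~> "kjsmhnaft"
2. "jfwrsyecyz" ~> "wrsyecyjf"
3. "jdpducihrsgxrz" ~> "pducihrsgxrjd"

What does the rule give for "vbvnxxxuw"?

vnxxxuvb

The transformation: delete the last character, then move the first 2 characters to the end (rotate left by 2).
Starting from "vbvnxxxuw": after the first operation, "vbvnxxxu"; after the second, "vnxxxuvb".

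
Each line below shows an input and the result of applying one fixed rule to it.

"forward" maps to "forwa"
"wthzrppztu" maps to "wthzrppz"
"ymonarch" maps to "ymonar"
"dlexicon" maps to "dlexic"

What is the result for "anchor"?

Looking at the pairs, the operation is to delete the last 2 characters.
On "anchor" that produces "anch".

anch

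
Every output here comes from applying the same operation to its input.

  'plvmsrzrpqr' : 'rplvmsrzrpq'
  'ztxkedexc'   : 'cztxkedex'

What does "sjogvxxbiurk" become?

ksjogvxxbiur

What's happening: move the last character to the front.
For "sjogvxxbiurk" the result is "ksjogvxxbiur".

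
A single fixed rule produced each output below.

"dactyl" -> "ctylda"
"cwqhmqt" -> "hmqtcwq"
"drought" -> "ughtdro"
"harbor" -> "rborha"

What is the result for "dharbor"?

The pattern: move the last 3 characters to the front (rotate right by 3), then move the last character to the front.
Applying both steps to "dharbor": "bordhar", then "rbordha".

rbordha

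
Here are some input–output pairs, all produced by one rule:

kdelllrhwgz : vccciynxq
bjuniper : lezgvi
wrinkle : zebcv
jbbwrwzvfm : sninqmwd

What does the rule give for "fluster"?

ljkvi

The pattern: delete the first 2 characters, then shift every letter 9 places backward in the alphabet (wrapping around).
Working it through for "fluster": intermediate "uster", final "ljkvi".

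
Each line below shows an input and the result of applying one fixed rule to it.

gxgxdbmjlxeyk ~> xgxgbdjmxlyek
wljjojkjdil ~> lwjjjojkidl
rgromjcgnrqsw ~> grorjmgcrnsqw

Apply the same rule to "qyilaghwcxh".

The pattern: swap each adjacent pair of characters (1↔2, 3↔4, ...).
"qyilaghwcxh" → "yqligawhxch".

yqligawhxch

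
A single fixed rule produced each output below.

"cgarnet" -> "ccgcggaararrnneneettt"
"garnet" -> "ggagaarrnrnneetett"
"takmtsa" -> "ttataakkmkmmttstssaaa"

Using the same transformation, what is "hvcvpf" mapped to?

The rule is to repeat every character 3 times, then swap each adjacent pair of characters (1↔2, 3↔4, ...).
"hvcvpf" → "hhhvvvcccvvvpppfff" → "hhvhvvccvcvvppfpff".

hhvhvvccvcvvppfpff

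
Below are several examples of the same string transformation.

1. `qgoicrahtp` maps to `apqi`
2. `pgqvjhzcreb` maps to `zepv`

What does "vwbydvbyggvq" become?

What's happening: keep one character in every 3, starting at position 1 (positions 1st, 4th, 7th, ...), then swap the front and back halves of the string.
Working it through for "vwbydvbyggvq": intermediate "vybg", final "bgvy".

bgvy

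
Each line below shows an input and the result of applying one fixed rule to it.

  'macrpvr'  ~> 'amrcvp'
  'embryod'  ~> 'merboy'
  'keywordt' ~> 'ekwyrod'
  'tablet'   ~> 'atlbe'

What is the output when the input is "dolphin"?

The transformation: delete the last character, then swap each adjacent pair of characters (1↔2, 3↔4, ...).
So "dolphin" becomes "odplih".

odplih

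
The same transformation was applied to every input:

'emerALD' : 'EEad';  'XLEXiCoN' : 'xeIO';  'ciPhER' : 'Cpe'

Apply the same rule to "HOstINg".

The rule is to flip the case of every letter, then keep every other character starting from the first (positions 1st, 3rd, 5th, ...).
On "HOstINg": the first step gives "hoSTinG", and the second then gives "hSiG".

hSiG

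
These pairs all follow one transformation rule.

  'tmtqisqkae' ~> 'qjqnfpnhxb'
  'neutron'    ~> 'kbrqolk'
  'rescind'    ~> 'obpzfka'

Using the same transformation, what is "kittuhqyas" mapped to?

The pattern: shift every letter 3 places backward in the alphabet (wrapping around).
So "kittuhqyas" becomes "hfqqrenvxp".

hfqqrenvxp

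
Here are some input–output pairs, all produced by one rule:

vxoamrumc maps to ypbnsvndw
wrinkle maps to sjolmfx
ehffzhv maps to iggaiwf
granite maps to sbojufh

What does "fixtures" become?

Each output is the input with this applied: move the first character to the end, then shift every letter 1 place forward in the alphabet (wrapping around).
For "fixtures", step one produces "ixturesf"; step two turns that into "jyuvsftg".

jyuvsftg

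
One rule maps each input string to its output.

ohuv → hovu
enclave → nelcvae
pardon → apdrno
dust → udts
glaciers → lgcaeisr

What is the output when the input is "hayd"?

ahdy

Each output is the input with this applied: swap each adjacent pair of characters (1↔2, 3↔4, ...).
For "hayd" the result is "ahdy".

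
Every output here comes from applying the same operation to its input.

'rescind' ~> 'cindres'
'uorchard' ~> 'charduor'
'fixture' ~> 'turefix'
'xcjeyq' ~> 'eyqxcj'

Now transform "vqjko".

kovqj

In each case the input is transformed by: move the first 3 characters to the end (rotate left by 3).
On "vqjko" that produces "kovqj".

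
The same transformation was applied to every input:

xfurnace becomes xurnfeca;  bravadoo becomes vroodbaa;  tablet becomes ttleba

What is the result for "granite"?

The rule is to sort the characters into reverse alphabetical order.
Applying that to "granite" gives "trnigea".

trnigea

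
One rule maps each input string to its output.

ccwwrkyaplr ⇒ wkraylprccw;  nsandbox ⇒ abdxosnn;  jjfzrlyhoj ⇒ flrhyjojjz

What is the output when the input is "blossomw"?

What's happening: swap each adjacent pair of characters (1↔2, 3↔4, ...), then move the first 3 characters to the end (rotate left by 3).
Applying both steps to "blossomw": "lbsooswm", then "ooswmlbs".

ooswmlbs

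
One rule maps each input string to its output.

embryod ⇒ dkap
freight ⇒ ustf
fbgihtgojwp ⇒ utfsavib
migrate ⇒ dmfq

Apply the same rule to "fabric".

In each case the input is transformed by: delete the first 3 characters, then shift every letter 12 places forward in the alphabet (wrapping around).
On "fabric": the first step gives "ric", and the second then gives "duo".

duo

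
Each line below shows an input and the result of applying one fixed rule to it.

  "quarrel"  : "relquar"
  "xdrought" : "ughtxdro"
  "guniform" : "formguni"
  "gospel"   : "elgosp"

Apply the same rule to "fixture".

urefixt

The rule is to move the first character to the end, then move the first 3 characters to the end (rotate left by 3).
So "fixture" becomes "urefixt".
(Check on "quarrel": → "uarrelq" → "relquar" ✓)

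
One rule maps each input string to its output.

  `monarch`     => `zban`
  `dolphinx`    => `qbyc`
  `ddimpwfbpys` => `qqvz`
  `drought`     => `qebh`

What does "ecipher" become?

rpvc

Rule — shift every letter 13 places forward in the alphabet (wrapping around) — i.e. ROT13, then keep only the first 4 characters.
For "ecipher", step one produces "rpvcure"; step two turns that into "rpvc".
(Check on "dolphinx": → "qbycuvak" → "qbyc" ✓)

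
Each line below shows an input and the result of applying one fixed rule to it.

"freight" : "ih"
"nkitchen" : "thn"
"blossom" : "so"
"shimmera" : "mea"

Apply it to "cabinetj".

iej

Rule — delete the first 2 characters, then keep every other character starting from the second (positions 2nd, 4th, 6th, ...).
Working it through for "cabinetj": intermediate "binetj", final "iej".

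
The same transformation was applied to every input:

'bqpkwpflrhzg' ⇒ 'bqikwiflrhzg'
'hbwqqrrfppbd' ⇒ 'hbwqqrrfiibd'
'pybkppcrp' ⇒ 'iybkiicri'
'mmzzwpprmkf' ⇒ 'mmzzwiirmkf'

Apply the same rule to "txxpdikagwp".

txxidikagwi

In each case the input is transformed by: replace every "p" with "i".
Doing the same to "txxpdikagwp": "txxidikagwi".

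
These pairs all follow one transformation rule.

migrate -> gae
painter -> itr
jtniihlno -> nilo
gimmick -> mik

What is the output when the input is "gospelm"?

Rule — delete the first 2 characters, then keep every other character starting from the first (positions 1st, 3rd, 5th, ...).
"gospelm" → "spelm" → "sem".

sem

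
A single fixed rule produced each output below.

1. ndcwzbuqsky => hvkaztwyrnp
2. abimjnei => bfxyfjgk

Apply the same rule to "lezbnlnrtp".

qmibwykiko

Each output is the input with this applied: shift every letter 3 places backward in the alphabet (wrapping around), then move the last 2 characters to the front (rotate right by 2).
For "lezbnlnrtp", step one produces "ibwykikoqm"; step two turns that into "qmibwykiko".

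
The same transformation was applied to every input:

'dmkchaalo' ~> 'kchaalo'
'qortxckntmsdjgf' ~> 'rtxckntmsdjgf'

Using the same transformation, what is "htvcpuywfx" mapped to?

Rule — delete the first 2 characters.
On "htvcpuywfx" that produces "vcpuywfx".

vcpuywfx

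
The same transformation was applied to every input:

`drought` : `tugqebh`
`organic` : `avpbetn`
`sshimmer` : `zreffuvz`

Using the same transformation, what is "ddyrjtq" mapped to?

Rule — move the last 3 characters to the front (rotate right by 3), then shift every letter 13 places forward in the alphabet (wrapping around) — i.e. ROT13.
Applying both steps to "ddyrjtq": "jtqddyr", then "wgdqqle".
(Check on "drought": → "ghtdrou" → "tugqebh" ✓)

wgdqqle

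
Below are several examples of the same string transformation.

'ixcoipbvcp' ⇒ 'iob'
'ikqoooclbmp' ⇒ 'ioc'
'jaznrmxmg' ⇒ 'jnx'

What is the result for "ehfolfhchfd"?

What's happening: delete the last 2 characters, then keep one character in every 3, starting at position 1 (positions 1st, 4th, 7th, ...).
On "ehfolfhchfd": the first step gives "ehfolfhch", and the second then gives "eoh".
(Check on "jaznrmxmg": → "jaznrmx" → "jnx" ✓)

eoh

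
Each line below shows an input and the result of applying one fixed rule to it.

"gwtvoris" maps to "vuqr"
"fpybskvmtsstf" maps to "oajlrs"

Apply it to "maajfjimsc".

ziilb

The transformation: shift every letter 1 place backward in the alphabet (wrapping around), then keep every other character starting from the second (positions 2nd, 4th, 6th, ...).
Applying both steps to "maajfjimsc": "lzzieihlrb", then "ziilb".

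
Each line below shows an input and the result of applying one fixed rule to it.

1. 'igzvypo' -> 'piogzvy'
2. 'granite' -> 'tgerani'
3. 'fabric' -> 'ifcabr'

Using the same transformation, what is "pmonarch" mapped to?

cphmonar

Each output is the input with this applied: swap the first and last characters, then move the last 2 characters to the front (rotate right by 2).
For "pmonarch" the result is "cphmonar".
(Check on "fabric": → "cabrif" → "ifcabr" ✓)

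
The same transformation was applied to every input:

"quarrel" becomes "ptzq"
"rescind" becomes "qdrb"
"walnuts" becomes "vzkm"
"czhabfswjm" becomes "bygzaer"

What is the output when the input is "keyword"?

The rule is to delete the last 3 characters, then shift every letter 1 place backward in the alphabet (wrapping around).
Working it through for "keyword": intermediate "keyw", final "jdxv".

jdxv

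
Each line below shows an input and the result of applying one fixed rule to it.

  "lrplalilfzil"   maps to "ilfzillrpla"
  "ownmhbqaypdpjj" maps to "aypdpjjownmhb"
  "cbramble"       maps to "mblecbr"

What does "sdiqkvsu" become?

What's happening: swap the front and back halves of the string, then delete the last character.
Applying both steps to "sdiqkvsu": "kvsusdiq", then "kvsusdi".

kvsusdi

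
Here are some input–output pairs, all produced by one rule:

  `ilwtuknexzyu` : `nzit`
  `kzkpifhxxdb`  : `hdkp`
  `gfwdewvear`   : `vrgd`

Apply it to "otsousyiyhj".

yhoo

The rule is to keep one character in every 3, starting at position 1 (positions 1st, 4th, 7th, ...), then move the last 2 characters to the front (rotate right by 2).
Applying that to "otsousyiyhj" gives "yhoo".
(Check on "gfwdewvear": → "gdvr" → "vrgd" ✓)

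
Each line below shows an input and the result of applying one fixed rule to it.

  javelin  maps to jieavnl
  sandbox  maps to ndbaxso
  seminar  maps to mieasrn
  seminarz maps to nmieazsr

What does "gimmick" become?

The transformation: sort the characters into reverse alphabetical order, then move the first 3 characters to the end (rotate left by 3).
Starting from "gimmick": after the first operation, "mmkiigc"; after the second, "iigcmmk".
(Check on "javelin": → "vnljiea" → "jieavnl" ✓)

iigcmmk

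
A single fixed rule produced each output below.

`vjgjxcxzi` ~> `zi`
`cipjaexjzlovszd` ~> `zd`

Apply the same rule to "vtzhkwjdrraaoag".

ag

The rule is to keep only the last 2 characters.
For "vtzhkwjdrraaoag" the result is "ag".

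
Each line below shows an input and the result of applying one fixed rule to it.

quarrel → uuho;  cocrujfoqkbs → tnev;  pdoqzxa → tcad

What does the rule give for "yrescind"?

flqg

Rule — shift every letter 3 places forward in the alphabet (wrapping around), then keep only the last 4 characters.
"yrescind" → "buhvflqg" → "flqg".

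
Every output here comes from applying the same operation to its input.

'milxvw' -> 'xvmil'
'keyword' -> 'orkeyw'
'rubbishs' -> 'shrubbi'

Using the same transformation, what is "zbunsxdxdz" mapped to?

xdzbunsxd

Rule — delete the last character, then move the last 2 characters to the front (rotate right by 2).
"zbunsxdxdz" → "zbunsxdxd" → "xdzbunsxd".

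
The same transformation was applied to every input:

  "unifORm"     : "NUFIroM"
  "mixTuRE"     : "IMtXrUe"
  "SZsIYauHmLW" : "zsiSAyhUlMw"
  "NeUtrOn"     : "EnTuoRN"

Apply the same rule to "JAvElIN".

ajeViLn

Rule — flip the case of every letter, then swap each adjacent pair of characters (1↔2, 3↔4, ...).
Starting from "JAvElIN": after the first operation, "jaVeLin"; after the second, "ajeViLn".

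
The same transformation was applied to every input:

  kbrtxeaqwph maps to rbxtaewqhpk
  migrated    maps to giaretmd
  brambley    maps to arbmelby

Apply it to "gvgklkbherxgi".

The pattern: move the first character to the end, then swap each adjacent pair of characters (1↔2, 3↔4, ...).
For "gvgklkbherxgi", step one produces "vgklkbherxgig"; step two turns that into "gvlkbkehxrigg".

gvlkbkehxrigg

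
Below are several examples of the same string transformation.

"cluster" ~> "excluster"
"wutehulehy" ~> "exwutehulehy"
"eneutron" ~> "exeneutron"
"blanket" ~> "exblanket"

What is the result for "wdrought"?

The transformation: prepend "ex".
"wdrought" → "exwdrought".

exwdrought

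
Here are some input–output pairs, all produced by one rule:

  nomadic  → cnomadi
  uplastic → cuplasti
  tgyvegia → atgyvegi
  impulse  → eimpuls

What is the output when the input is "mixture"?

What's happening: move the last character to the front.
Doing the same to "mixture": "emixtur".

emixtur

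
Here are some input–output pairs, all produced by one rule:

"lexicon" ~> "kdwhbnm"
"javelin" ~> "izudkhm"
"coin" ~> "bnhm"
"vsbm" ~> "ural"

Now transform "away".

zvzx

The rule is to shift every letter 1 place backward in the alphabet (wrapping around).
Doing the same to "away": "zvzx".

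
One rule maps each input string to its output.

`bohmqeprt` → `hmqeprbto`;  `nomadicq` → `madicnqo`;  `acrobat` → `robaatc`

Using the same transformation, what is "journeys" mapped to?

urneyjso

In each case the input is transformed by: swap the first and last characters, then move the first 2 characters to the end (rotate left by 2).
Starting from "journeys": after the first operation, "sourneyj"; after the second, "urneyjso".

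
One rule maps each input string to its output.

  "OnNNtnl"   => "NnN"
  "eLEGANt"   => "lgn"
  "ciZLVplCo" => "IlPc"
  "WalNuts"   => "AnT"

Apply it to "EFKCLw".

Each output is the input with this applied: flip the case of every letter, then keep every other character starting from the second (positions 2nd, 4th, 6th, ...).
"EFKCLw" → "efkclW" → "fcW".

fcW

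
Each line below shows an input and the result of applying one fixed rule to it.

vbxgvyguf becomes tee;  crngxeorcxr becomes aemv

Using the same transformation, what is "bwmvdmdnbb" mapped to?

In each case the input is transformed by: shift every letter 2 places backward in the alphabet (wrapping around), then keep one character in every 3, starting at position 1 (positions 1st, 4th, 7th, ...).
"bwmvdmdnbb" → "zuktbkblzz" → "ztbz".

ztbz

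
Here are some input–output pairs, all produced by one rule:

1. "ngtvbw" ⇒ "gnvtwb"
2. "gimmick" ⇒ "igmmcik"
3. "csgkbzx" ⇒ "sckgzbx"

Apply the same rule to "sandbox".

The rule is to swap each adjacent pair of characters (1↔2, 3↔4, ...).
So "sandbox" becomes "asdnobx".

asdnobx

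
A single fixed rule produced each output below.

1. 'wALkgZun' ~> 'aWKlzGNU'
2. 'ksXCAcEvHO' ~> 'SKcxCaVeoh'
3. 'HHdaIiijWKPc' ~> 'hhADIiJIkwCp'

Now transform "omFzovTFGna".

Each output is the input with this applied: flip the case of every letter, then swap each adjacent pair of characters (1↔2, 3↔4, ...).
For "omFzovTFGna" the result is "MOZfVOftNgA".

MOZfVOftNgA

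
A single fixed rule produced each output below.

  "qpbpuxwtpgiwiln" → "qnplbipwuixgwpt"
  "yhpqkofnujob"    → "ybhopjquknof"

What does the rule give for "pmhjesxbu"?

Rule — take characters alternately from the front and the back (1st, last, 2nd, 2nd-last, ...).
On "pmhjesxbu" that produces "pumbhxjse".

pumbhxjse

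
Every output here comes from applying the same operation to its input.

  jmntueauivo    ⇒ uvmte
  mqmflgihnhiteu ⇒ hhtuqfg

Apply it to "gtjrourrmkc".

The rule is to keep every other character starting from the second (positions 2nd, 4th, 6th, ...), then move the first 3 characters to the end (rotate left by 3).
Applying both steps to "gtjrourrmkc": "trurk", then "rktru".

rktru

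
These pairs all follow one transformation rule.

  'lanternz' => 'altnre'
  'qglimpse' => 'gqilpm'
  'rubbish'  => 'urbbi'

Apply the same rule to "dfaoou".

What's happening: delete the last 2 characters, then swap each adjacent pair of characters (1↔2, 3↔4, ...).
Working it through for "dfaoou": intermediate "dfao", final "fdoa".

fdoa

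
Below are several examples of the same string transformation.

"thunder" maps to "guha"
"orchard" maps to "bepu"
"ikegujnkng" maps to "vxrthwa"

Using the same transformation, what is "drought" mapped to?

qebh

The transformation: delete the last 3 characters, then shift every letter 13 places forward in the alphabet (wrapping around) — i.e. ROT13.
On "drought": the first step gives "drou", and the second then gives "qebh".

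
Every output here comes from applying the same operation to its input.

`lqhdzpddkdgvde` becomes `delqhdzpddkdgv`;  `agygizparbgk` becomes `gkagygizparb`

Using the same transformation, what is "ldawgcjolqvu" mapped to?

What's happening: move the last 2 characters to the front (rotate right by 2).
Doing the same to "ldawgcjolqvu": "vuldawgcjolq".

vuldawgcjolq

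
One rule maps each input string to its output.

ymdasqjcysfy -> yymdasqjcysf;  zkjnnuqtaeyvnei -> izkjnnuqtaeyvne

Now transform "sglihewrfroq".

qsglihewrfro

What's happening: move the last character to the front.
So "sglihewrfroq" becomes "qsglihewrfro".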